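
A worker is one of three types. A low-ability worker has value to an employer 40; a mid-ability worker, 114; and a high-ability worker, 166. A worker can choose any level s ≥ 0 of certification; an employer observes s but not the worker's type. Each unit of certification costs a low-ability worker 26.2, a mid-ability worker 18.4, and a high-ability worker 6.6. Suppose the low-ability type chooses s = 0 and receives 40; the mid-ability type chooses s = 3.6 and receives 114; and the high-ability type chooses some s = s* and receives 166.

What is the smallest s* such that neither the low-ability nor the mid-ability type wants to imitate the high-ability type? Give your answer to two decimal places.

Mid-ability type (on-path payoff 114 − 18.4×3.6 = 47.76) won't mimic when 47.76 ≥ 166 − 18.4·s*, i.e. s* ≥ 6.43.
Low-ability type (on-path payoff 40) won't mimic when 40 ≥ 166 − 26.2·s*, i.e. s* ≥ 4.81.
Both must hold, so s* = max(4.81, 6.43) = 6.43. The mid-ability type's constraint binds.

6.43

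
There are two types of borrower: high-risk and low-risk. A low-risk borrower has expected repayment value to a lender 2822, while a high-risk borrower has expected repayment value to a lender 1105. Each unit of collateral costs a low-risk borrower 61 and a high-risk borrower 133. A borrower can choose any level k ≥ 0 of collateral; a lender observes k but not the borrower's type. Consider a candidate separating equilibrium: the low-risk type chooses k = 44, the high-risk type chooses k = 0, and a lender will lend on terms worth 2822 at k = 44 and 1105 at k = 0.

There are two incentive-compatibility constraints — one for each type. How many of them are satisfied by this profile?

High-risk type: stay at 0 → 1105; mimic → 2822 − 133 × 44 = -3030. IC holds (1105 ≥ -3030).
Low-risk type: signal → 2822 − 61 × 44 = 138; deviate to 0 → 1105. IC fails (138 < 1105).
1 of 2 constraints hold, so this profile is not an equilibrium.

1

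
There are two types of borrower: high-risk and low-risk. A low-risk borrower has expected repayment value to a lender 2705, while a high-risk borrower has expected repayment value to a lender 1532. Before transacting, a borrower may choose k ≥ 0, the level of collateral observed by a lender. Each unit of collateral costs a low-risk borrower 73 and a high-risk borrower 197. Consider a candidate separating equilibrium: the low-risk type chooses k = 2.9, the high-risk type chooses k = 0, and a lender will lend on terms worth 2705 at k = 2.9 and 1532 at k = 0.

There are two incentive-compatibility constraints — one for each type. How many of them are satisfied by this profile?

High-risk type: stay at 0 → 1532; mimic → 2705 − 197 × 2.9 = 2133.7. IC fails (1532 < 2133.7).
Low-risk type: signal → 2705 − 73 × 2.9 = 2493.3; deviate to 0 → 1532. IC holds (2493.3 ≥ 1532).
1 of 2 constraints hold, so this profile is not an equilibrium.

1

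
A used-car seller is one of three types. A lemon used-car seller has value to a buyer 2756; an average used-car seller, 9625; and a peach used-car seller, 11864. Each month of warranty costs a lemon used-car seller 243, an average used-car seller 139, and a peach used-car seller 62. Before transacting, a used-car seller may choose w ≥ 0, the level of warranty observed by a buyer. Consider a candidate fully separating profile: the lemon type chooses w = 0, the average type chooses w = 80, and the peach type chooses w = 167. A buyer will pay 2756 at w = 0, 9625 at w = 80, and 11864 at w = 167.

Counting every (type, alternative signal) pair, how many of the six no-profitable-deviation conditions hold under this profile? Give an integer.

3

Average (own payoff 9625 − 139×80 = -1495): to w=0 gives 2756 → profitable ✗; to w=167 gives 11864 − 139×167 = -11349 → no gain ✓.
Peach (own payoff 11864 − 62×167 = 1510): to w=0 gives 2756 → profitable ✗; to w=80 gives 9625 − 62×80 = 4665 → profitable ✗.
Lemon (own payoff 2756): to w=80 gives 9625 − 243×80 = -9815 → no gain ✓; to w=167 gives 11864 − 243×167 = -28717 → no gain ✓.
3 of the 6 constraints hold; not an equilibrium.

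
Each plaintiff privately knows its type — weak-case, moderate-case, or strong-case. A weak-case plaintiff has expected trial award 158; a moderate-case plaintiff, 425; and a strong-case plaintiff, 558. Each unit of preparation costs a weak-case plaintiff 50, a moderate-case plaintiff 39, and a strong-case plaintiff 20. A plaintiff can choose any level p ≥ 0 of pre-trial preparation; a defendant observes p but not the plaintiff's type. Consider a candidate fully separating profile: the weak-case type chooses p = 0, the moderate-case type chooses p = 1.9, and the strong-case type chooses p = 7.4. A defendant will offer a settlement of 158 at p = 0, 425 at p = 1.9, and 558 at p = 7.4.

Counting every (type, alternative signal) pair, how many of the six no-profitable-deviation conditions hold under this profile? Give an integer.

Weak-case (own payoff 158): to p=1.9 gives 425 − 50×1.9 = 330 → profitable ✗; to p=7.4 gives 558 − 50×7.4 = 188 → profitable ✗.
Strong-case (own payoff 558 − 20×7.4 = 410): to p=0 gives 158 → no gain ✓; to p=1.9 gives 425 − 20×1.9 = 387 → no gain ✓.
Moderate-case (own payoff 425 − 39×1.9 = 350.9): to p=0 gives 158 → no gain ✓; to p=7.4 gives 558 − 39×7.4 = 269.4 → no gain ✓.
4 of the 6 constraints hold; not an equilibrium.

4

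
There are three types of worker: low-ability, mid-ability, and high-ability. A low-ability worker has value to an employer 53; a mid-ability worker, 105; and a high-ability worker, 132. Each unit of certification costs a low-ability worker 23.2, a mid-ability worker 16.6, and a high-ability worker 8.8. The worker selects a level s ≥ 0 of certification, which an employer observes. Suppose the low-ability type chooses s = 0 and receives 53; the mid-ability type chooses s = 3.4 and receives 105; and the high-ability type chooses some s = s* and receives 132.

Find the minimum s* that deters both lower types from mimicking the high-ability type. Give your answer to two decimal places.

5.03

Low-ability type (on-path payoff 53) won't mimic when 53 ≥ 132 − 23.2·s*, i.e. s* ≥ 3.41.
Mid-ability type (on-path payoff 105 − 16.6×3.4 = 48.56) won't mimic when 48.56 ≥ 132 − 16.6·s*, i.e. s* ≥ 5.03.
Both must hold, so s* = max(3.41, 5.03) = 5.03. The mid-ability type's constraint binds.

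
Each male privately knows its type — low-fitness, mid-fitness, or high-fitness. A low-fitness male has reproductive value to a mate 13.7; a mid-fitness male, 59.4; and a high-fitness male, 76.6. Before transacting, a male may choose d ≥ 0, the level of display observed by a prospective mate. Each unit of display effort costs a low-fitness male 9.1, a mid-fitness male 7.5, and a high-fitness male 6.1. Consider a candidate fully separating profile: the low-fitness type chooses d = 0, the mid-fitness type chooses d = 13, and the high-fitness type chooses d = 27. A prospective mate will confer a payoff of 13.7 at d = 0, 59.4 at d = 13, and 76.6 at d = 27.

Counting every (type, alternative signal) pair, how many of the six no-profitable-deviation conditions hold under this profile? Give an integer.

High-fitness (own payoff 76.6 − 6.1×27 = -88.1): to d=0 gives 13.7 → profitable ✗; to d=13 gives 59.4 − 6.1×13 = -19.9 → profitable ✗.
Mid-fitness (own payoff 59.4 − 7.5×13 = -38.1): to d=0 gives 13.7 → profitable ✗; to d=27 gives 76.6 − 7.5×27 = -125.9 → no gain ✓.
Low-fitness (own payoff 13.7): to d=13 gives 59.4 − 9.1×13 = -58.9 → no gain ✓; to d=27 gives 76.6 − 9.1×27 = -169.1 → no gain ✓.
3 of the 6 constraints hold; not an equilibrium.

3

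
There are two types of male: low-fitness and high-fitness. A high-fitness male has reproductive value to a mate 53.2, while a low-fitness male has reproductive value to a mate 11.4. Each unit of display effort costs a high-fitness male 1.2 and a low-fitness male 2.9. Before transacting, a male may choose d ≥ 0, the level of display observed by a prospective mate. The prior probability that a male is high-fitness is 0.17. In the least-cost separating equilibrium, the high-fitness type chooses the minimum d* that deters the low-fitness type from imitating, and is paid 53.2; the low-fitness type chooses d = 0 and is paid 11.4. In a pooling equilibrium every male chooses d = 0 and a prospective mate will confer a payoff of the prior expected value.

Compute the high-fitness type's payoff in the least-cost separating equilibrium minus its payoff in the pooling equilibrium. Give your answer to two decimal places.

Least-cost separating signal: d* solves 11.4 = 53.2 − 2.9·d*, so d* = (53.2 − 11.4)/2.9 ≈ 14.4138.
High-fitness type's separating payoff: 53.2 − 1.2 × d* = 53.2 − 1.2 × (53.2 − 11.4)/2.9 = 53.2 − 50.16/2.9 ≈ 35.9034.
Pooling payoff: 0.17 × 53.2 + 0.83 × 11.4 = 18.506.
Difference: 35.9034 − 18.506 = 17.3974, i.e. 17.40 to two decimal places.
The high-fitness type prefers to separate.

17.40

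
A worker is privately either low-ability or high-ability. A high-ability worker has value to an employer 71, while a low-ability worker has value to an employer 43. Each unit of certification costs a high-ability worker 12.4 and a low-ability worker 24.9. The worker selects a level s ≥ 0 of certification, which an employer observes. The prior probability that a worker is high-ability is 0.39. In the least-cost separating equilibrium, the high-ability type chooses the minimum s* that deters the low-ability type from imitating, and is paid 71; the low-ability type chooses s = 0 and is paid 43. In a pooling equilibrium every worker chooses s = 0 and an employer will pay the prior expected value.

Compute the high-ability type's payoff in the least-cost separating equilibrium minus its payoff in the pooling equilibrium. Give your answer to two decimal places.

Least-cost separating signal: s* solves 43 = 71 − 24.9·s*, so s* = (71 − 43)/24.9 ≈ 1.1245.
High-ability type's separating payoff: 71 − 12.4 × s* = 71 − 12.4 × (71 − 43)/24.9 = 71 − 347.2/24.9 ≈ 57.0562.
Pooling payoff: 0.39 × 71 + 0.61 × 43 = 53.92.
Difference: 57.0562 − 53.92 = 3.1362, i.e. 3.14 to two decimal places.
The high-ability type prefers to separate.

3.14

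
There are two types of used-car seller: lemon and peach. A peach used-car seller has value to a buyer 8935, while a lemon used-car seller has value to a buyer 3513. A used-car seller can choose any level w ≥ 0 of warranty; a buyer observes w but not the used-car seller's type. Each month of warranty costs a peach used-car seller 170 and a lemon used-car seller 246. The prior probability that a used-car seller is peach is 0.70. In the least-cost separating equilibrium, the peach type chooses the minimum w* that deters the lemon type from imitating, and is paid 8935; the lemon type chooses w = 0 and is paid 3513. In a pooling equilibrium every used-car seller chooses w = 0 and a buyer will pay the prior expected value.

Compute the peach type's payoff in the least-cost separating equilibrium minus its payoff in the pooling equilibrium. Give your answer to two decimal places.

-2120.31

Least-cost separating signal: w* solves 3513 = 8935 − 246·w*, so w* = (8935 − 3513)/246 ≈ 22.0407.
Peach type's separating payoff: 8935 − 170 × w* = 8935 − 170 × (8935 − 3513)/246 = 8935 − 921740/246 ≈ 5188.0894.
Pooling payoff: 0.70 × 8935 + 0.30 × 3513 = 7308.4.
Difference: 5188.0894 − 7308.4 = -2120.3106, i.e. -2120.31 to two decimal places.
The peach type would prefer the pooling outcome.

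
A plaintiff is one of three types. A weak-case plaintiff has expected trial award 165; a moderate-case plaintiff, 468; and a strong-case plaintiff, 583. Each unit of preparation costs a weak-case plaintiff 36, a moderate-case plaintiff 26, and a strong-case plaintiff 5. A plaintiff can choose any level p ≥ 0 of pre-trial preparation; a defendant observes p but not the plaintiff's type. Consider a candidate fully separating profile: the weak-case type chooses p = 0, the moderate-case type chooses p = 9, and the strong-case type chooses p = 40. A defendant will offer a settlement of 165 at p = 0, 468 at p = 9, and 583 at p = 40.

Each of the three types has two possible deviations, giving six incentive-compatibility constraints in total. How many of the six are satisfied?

5

Strong-case (own payoff 583 − 5×40 = 383): to p=0 gives 165 → no gain ✓; to p=9 gives 468 − 5×9 = 423 → profitable ✗.
Moderate-case (own payoff 468 − 26×9 = 234): to p=0 gives 165 → no gain ✓; to p=40 gives 583 − 26×40 = -457 → no gain ✓.
Weak-case (own payoff 165): to p=9 gives 468 − 36×9 = 144 → no gain ✓; to p=40 gives 583 − 36×40 = -857 → no gain ✓.
5 of the 6 constraints hold; not an equilibrium.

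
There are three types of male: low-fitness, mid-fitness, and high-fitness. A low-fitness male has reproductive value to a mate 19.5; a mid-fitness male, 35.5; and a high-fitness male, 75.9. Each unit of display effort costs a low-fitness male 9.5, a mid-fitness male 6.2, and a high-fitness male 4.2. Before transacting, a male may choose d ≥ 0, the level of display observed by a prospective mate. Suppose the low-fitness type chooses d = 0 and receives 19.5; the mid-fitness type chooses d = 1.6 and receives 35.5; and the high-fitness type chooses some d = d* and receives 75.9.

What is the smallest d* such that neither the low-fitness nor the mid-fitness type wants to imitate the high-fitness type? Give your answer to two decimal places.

Low-fitness type (on-path payoff 19.5) won't mimic when 19.5 ≥ 75.9 − 9.5·d*, i.e. d* ≥ 5.94.
Mid-fitness type (on-path payoff 35.5 − 6.2×1.6 = 25.58) won't mimic when 25.58 ≥ 75.9 − 6.2·d*, i.e. d* ≥ 8.12.
Both must hold, so d* = max(5.94, 8.12) = 8.12. The mid-fitness type's constraint binds.

8.12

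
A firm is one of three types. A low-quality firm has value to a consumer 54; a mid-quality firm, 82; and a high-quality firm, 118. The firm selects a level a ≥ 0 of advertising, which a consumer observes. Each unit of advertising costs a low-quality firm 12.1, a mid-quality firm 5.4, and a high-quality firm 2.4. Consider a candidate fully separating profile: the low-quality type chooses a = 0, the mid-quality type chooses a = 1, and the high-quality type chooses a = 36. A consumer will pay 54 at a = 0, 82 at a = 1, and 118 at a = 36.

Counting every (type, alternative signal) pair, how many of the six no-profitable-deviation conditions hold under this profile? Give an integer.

3

High-quality (own payoff 118 − 2.4×36 = 31.6): to a=0 gives 54 → profitable ✗; to a=1 gives 82 − 2.4×1 = 79.6 → profitable ✗.
Low-quality (own payoff 54): to a=1 gives 82 − 12.1×1 = 69.9 → profitable ✗; to a=36 gives 118 − 12.1×36 = -317.6 → no gain ✓.
Mid-quality (own payoff 82 − 5.4×1 = 76.6): to a=0 gives 54 → no gain ✓; to a=36 gives 118 − 5.4×36 = -76.4 → no gain ✓.
3 of the 6 constraints hold; not an equilibrium.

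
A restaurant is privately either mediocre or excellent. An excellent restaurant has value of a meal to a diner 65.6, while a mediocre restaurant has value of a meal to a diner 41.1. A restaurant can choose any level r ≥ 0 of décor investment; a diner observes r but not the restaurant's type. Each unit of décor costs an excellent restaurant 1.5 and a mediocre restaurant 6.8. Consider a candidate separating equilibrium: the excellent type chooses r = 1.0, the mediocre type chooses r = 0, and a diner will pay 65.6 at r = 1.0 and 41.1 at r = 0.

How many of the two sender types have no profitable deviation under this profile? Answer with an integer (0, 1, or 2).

1

Mediocre type: stay at 0 → 41.1; mimic → 65.6 − 6.8 × 1.0 = 58.8. IC fails (41.1 < 58.8).
Excellent type: signal → 65.6 − 1.5 × 1.0 = 64.1; deviate to 0 → 41.1. IC holds (64.1 ≥ 41.1).
1 of 2 constraints hold, so this profile is not an equilibrium.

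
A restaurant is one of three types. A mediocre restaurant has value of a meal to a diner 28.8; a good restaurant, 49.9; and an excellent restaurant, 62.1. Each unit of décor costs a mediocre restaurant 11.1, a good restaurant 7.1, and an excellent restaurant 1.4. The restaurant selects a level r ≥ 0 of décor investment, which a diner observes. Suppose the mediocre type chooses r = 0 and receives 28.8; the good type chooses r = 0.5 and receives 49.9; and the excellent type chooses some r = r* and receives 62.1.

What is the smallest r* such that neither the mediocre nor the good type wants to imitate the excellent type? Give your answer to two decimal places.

Mediocre type (on-path payoff 28.8) won't mimic when 28.8 ≥ 62.1 − 11.1·r*, i.e. r* ≥ 3.00.
Good type (on-path payoff 49.9 − 7.1×0.5 = 46.35) won't mimic when 46.35 ≥ 62.1 − 7.1·r*, i.e. r* ≥ 2.22.
Both must hold, so r* = max(3.00, 2.22) = 3.00. The mediocre type's constraint binds.

3.00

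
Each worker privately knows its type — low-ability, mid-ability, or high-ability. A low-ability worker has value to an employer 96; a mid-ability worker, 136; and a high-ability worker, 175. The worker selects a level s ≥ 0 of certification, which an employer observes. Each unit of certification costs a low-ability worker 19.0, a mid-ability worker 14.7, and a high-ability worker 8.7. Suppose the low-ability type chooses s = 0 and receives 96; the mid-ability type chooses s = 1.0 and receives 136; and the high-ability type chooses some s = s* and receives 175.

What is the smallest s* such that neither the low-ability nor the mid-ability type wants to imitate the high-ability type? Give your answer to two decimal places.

4.16

Low-ability type (on-path payoff 96) won't mimic when 96 ≥ 175 − 19.0·s*, i.e. s* ≥ 4.16.
Mid-ability type (on-path payoff 136 − 14.7×1.0 = 121.3) won't mimic when 121.3 ≥ 175 − 14.7·s*, i.e. s* ≥ 3.65.
Both must hold, so s* = max(4.16, 3.65) = 4.16. The low-ability type's constraint binds.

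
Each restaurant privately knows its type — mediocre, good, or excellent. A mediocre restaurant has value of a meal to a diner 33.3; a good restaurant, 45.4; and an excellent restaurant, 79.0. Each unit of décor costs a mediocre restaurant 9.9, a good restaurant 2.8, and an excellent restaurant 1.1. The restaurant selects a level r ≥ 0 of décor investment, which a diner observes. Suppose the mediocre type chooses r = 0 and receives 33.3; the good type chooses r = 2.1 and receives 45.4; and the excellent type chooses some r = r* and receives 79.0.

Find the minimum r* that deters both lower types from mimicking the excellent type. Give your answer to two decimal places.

Mediocre type (on-path payoff 33.3) won't mimic when 33.3 ≥ 79.0 − 9.9·r*, i.e. r* ≥ 4.62.
Good type (on-path payoff 45.4 − 2.8×2.1 = 39.52) won't mimic when 39.52 ≥ 79.0 − 2.8·r*, i.e. r* ≥ 14.10.
Both must hold, so r* = max(4.62, 14.10) = 14.10. The good type's constraint binds.

14.10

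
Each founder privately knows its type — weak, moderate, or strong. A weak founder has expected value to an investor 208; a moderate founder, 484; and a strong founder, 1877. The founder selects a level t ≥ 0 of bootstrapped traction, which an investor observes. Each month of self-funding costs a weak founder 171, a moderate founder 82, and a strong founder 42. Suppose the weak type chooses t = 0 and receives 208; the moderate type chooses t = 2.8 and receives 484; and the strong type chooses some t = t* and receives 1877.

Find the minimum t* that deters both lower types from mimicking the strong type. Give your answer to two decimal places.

Moderate type (on-path payoff 484 − 82×2.8 = 254.4) won't mimic when 254.4 ≥ 1877 − 82·t*, i.e. t* ≥ 19.79.
Weak type (on-path payoff 208) won't mimic when 208 ≥ 1877 − 171·t*, i.e. t* ≥ 9.76.
Both must hold, so t* = max(9.76, 19.79) = 19.79. The moderate type's constraint binds.

19.79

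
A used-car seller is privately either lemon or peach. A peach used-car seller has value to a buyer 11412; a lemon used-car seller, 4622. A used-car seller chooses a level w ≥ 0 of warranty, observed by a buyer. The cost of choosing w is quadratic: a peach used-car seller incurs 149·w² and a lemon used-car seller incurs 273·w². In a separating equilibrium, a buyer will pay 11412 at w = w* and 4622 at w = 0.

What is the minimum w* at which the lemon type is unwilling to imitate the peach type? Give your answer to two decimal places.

The lemon type at w = 0 receives 4622; imitating at w* yields 11412 − 273·w*².
Indifference: 4622 = 11412 − 273·w*², so w*² = (11412 − 4622) / 273 ≈ 24.8718.
w* = √24.8718 ≈ 4.99.

4.99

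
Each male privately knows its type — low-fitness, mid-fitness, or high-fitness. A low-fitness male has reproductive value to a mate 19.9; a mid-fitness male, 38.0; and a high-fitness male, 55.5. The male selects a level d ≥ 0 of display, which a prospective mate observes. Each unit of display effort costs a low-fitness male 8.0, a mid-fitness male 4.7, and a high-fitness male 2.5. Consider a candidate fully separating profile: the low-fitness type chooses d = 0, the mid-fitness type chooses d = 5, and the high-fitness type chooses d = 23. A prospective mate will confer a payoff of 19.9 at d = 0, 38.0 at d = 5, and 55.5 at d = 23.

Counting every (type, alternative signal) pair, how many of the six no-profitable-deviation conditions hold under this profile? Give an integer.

High-fitness (own payoff 55.5 − 2.5×23 = -2): to d=0 gives 19.9 → profitable ✗; to d=5 gives 38.0 − 2.5×5 = 25.5 → profitable ✗.
Mid-fitness (own payoff 38.0 − 4.7×5 = 14.5): to d=0 gives 19.9 → profitable ✗; to d=23 gives 55.5 − 4.7×23 = -52.6 → no gain ✓.
Low-fitness (own payoff 19.9): to d=5 gives 38.0 − 8.0×5 = -2 → no gain ✓; to d=23 gives 55.5 − 8.0×23 = -128.5 → no gain ✓.
3 of the 6 constraints hold; not an equilibrium.

3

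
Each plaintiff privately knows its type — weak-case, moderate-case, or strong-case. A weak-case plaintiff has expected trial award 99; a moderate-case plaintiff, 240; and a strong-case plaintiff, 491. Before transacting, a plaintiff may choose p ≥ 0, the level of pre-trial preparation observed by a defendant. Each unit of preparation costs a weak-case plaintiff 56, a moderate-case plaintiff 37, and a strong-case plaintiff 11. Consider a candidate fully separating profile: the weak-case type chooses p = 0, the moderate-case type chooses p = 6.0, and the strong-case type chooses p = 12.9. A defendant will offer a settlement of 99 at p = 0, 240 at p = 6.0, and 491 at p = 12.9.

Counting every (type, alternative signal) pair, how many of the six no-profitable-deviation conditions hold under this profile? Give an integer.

5

Strong-case (own payoff 491 − 11×12.9 = 349.1): to p=0 gives 99 → no gain ✓; to p=6.0 gives 240 − 11×6.0 = 174 → no gain ✓.
Moderate-case (own payoff 240 − 37×6.0 = 18): to p=0 gives 99 → profitable ✗; to p=12.9 gives 491 − 37×12.9 = 13.7 → no gain ✓.
Weak-case (own payoff 99): to p=6.0 gives 240 − 56×6.0 = -96 → no gain ✓; to p=12.9 gives 491 − 56×12.9 = -231.4 → no gain ✓.
5 of the 6 constraints hold; not an equilibrium.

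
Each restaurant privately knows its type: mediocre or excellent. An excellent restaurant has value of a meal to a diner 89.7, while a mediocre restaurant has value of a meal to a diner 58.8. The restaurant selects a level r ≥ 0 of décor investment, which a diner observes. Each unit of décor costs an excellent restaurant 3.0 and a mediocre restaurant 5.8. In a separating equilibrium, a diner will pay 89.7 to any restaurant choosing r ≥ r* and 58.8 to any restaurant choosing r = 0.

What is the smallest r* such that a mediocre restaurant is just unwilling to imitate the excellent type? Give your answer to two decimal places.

5.33

A mediocre restaurant choosing r = 0 receives 58.8.
Imitating at r* instead would pay 89.7 at cost 5.8·r*, netting 89.7 − 5.8·r*.
Indifference: 58.8 = 89.7 − 5.8·r*, so r* = (89.7 − 58.8) / 5.8 ≈ 5.33.
At r* the mediocre type's incentive constraint just binds; the excellent type strictly prefers r* since its per-unit cost is lower.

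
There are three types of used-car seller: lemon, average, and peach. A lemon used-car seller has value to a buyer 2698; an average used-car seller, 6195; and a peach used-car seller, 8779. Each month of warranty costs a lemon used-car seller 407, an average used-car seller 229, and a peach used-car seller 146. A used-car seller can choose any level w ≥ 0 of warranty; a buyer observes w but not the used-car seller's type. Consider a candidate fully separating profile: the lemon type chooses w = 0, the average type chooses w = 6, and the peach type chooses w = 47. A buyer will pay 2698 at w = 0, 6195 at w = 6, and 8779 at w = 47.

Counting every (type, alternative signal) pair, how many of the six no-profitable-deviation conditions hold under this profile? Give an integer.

3

Peach (own payoff 8779 − 146×47 = 1917): to w=0 gives 2698 → profitable ✗; to w=6 gives 6195 − 146×6 = 5319 → profitable ✗.
Lemon (own payoff 2698): to w=6 gives 6195 − 407×6 = 3753 → profitable ✗; to w=47 gives 8779 − 407×47 = -10350 → no gain ✓.
Average (own payoff 6195 − 229×6 = 4821): to w=0 gives 2698 → no gain ✓; to w=47 gives 8779 − 229×47 = -1984 → no gain ✓.
3 of the 6 constraints hold; not an equilibrium.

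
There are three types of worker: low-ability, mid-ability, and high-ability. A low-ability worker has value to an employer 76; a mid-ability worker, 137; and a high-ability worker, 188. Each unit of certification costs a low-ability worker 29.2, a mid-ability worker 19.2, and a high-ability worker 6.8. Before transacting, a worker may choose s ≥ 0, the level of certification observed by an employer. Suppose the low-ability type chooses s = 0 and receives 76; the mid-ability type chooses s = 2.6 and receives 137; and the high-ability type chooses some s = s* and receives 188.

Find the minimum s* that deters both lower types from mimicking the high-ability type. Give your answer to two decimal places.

5.26

Low-ability type (on-path payoff 76) won't mimic when 76 ≥ 188 − 29.2·s*, i.e. s* ≥ 3.84.
Mid-ability type (on-path payoff 137 − 19.2×2.6 = 87.08) won't mimic when 87.08 ≥ 188 − 19.2·s*, i.e. s* ≥ 5.26.
Both must hold, so s* = max(3.84, 5.26) = 5.26. The mid-ability type's constraint binds.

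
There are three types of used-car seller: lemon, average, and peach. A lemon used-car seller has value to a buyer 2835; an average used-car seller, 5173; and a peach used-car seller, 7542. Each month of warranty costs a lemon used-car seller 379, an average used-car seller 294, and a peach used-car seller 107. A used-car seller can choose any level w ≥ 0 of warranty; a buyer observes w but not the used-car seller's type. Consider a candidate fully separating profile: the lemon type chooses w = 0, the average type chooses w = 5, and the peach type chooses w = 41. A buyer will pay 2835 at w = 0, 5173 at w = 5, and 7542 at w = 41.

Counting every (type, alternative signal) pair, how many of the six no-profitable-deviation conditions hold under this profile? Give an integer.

4

Lemon (own payoff 2835): to w=5 gives 5173 − 379×5 = 3278 → profitable ✗; to w=41 gives 7542 − 379×41 = -7997 → no gain ✓.
Average (own payoff 5173 − 294×5 = 3703): to w=0 gives 2835 → no gain ✓; to w=41 gives 7542 − 294×41 = -4512 → no gain ✓.
Peach (own payoff 7542 − 107×41 = 3155): to w=0 gives 2835 → no gain ✓; to w=5 gives 5173 − 107×5 = 4638 → profitable ✗.
4 of the 6 constraints hold; not an equilibrium.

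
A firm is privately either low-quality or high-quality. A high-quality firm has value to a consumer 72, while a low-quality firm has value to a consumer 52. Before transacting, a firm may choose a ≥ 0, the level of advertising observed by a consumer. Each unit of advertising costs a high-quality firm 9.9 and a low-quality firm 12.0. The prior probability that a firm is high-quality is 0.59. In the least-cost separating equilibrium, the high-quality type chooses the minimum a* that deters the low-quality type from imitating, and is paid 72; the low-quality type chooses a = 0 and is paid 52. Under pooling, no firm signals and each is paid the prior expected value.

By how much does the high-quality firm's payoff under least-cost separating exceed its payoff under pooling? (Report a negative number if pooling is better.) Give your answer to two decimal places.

Least-cost separating signal: a* solves 52 = 72 − 12.0·a*, so a* = (72 − 52)/12.0 ≈ 1.6667.
High-quality type's separating payoff: 72 − 9.9 × a* = 72 − 9.9 × (72 − 52)/12.0 = 72 − 198/12.0 = 55.5.
Pooling payoff: 0.59 × 72 + 0.41 × 52 = 63.8.
Difference: 55.5 − 63.8 = -8.30.
The high-quality type would prefer the pooling outcome.

-8.30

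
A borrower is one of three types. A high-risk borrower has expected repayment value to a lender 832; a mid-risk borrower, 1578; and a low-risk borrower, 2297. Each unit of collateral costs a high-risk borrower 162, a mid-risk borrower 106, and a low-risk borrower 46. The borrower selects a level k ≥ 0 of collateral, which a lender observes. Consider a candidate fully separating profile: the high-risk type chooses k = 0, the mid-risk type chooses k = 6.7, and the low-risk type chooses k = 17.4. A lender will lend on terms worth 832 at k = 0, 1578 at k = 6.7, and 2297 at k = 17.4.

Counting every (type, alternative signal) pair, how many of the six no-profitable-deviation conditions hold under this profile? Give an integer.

Low-risk (own payoff 2297 − 46×17.4 = 1496.6): to k=0 gives 832 → no gain ✓; to k=6.7 gives 1578 − 46×6.7 = 1269.8 → no gain ✓.
High-risk (own payoff 832): to k=6.7 gives 1578 − 162×6.7 = 492.6 → no gain ✓; to k=17.4 gives 2297 − 162×17.4 = -521.8 → no gain ✓.
Mid-risk (own payoff 1578 − 106×6.7 = 867.8): to k=0 gives 832 → no gain ✓; to k=17.4 gives 2297 − 106×17.4 = 452.6 → no gain ✓.
6 of the 6 constraints hold; this profile is a separating equilibrium.

6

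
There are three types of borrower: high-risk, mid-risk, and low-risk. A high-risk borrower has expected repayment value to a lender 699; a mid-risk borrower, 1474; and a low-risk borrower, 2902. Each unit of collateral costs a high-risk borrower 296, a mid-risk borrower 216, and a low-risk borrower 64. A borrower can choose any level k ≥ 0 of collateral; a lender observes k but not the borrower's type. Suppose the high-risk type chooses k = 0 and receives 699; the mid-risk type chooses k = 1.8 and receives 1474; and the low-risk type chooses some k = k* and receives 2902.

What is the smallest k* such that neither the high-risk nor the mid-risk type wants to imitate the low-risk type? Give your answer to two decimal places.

High-risk type (on-path payoff 699) won't mimic when 699 ≥ 2902 − 296·k*, i.e. k* ≥ 7.44.
Mid-risk type (on-path payoff 1474 − 216×1.8 = 1085.2) won't mimic when 1085.2 ≥ 2902 − 216·k*, i.e. k* ≥ 8.41.
Both must hold, so k* = max(7.44, 8.41) = 8.41. The mid-risk type's constraint binds.

8.41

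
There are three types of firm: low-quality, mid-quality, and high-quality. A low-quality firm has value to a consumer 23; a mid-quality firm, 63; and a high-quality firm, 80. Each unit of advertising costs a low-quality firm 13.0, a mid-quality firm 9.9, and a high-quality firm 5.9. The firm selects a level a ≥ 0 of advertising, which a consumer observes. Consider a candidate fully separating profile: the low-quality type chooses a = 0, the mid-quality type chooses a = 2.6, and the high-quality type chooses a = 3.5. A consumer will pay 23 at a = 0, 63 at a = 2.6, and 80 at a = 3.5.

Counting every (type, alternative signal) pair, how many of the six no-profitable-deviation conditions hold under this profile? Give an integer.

Low-quality (own payoff 23): to a=2.6 gives 63 − 13.0×2.6 = 29.2 → profitable ✗; to a=3.5 gives 80 − 13.0×3.5 = 34.5 → profitable ✗.
High-quality (own payoff 80 − 5.9×3.5 = 59.35): to a=0 gives 23 → no gain ✓; to a=2.6 gives 63 − 5.9×2.6 = 47.66 → no gain ✓.
Mid-quality (own payoff 63 − 9.9×2.6 = 37.26): to a=0 gives 23 → no gain ✓; to a=3.5 gives 80 − 9.9×3.5 = 45.35 → profitable ✗.
3 of the 6 constraints hold; not an equilibrium.

3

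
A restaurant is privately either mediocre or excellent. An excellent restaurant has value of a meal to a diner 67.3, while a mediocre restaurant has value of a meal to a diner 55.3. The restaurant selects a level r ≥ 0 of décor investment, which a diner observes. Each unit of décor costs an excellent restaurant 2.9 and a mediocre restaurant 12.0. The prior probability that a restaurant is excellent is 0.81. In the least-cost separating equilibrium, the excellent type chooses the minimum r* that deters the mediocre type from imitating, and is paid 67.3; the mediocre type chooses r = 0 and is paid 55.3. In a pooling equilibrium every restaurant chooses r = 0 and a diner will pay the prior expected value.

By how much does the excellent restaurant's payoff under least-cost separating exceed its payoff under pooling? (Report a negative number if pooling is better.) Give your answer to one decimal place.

-0.6

Least-cost separating signal: r* solves 55.3 = 67.3 − 12.0·r*, so r* = (67.3 − 55.3)/12.0 = 1.
Excellent type's separating payoff: 67.3 − 2.9 × r* = 67.3 − 2.9 × (67.3 − 55.3)/12.0 = 67.3 − 34.8/12.0 = 64.4.
Pooling payoff: 0.81 × 67.3 + 0.19 × 55.3 = 65.02.
Difference: 64.4 − 65.02 = -0.62, i.e. -0.6 to one decimal place.
The excellent type would prefer the pooling outcome.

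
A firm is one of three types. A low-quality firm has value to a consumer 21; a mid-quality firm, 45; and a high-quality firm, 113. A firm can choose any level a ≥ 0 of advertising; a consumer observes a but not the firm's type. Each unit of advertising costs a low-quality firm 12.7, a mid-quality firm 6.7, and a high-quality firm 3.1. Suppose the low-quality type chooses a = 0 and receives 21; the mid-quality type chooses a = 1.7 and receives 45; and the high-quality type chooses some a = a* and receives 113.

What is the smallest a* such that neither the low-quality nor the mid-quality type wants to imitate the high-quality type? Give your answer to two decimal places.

11.85

Mid-quality type (on-path payoff 45 − 6.7×1.7 = 33.61) won't mimic when 33.61 ≥ 113 − 6.7·a*, i.e. a* ≥ 11.85.
Low-quality type (on-path payoff 21) won't mimic when 21 ≥ 113 − 12.7·a*, i.e. a* ≥ 7.24.
Both must hold, so a* = max(7.24, 11.85) = 11.85. The mid-quality type's constraint binds.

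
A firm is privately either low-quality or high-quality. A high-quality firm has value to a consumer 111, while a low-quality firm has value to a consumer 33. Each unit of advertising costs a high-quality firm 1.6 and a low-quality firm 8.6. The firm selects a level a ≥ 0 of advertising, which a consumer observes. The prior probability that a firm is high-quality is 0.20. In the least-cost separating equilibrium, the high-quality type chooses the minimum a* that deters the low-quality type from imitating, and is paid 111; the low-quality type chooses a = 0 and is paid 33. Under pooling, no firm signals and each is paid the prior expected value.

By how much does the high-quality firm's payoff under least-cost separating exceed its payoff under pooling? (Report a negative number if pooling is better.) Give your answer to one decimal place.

47.9

Least-cost separating signal: a* solves 33 = 111 − 8.6·a*, so a* = (111 − 33)/8.6 ≈ 9.0698.
High-quality type's separating payoff: 111 − 1.6 × a* = 111 − 1.6 × (111 − 33)/8.6 = 111 − 124.8/8.6 ≈ 96.488.
Pooling payoff: 0.20 × 111 + 0.80 × 33 = 48.6.
Difference: 96.488 − 48.6 = 47.888, i.e. 47.9 to one decimal place.
The high-quality type prefers to separate.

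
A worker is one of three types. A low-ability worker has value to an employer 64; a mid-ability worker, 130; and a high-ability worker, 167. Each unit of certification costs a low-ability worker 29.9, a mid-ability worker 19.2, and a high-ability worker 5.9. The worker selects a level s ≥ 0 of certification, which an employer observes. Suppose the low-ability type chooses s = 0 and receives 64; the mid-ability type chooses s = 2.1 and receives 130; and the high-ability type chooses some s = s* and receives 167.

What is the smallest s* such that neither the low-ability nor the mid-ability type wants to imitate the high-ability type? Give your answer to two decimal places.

4.03

Low-ability type (on-path payoff 64) won't mimic when 64 ≥ 167 − 29.9·s*, i.e. s* ≥ 3.44.
Mid-ability type (on-path payoff 130 − 19.2×2.1 = 89.68) won't mimic when 89.68 ≥ 167 − 19.2·s*, i.e. s* ≥ 4.03.
Both must hold, so s* = max(3.44, 4.03) = 4.03. The mid-ability type's constraint binds.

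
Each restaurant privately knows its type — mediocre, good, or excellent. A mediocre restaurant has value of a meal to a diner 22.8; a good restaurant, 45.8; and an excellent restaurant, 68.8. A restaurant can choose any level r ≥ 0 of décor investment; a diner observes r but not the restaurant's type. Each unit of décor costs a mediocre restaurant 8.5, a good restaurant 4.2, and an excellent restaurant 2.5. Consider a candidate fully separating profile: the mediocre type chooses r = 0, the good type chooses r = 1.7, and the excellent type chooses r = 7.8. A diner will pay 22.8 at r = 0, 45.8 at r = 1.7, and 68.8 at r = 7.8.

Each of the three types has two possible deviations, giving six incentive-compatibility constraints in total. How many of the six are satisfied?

Excellent (own payoff 68.8 − 2.5×7.8 = 49.3): to r=0 gives 22.8 → no gain ✓; to r=1.7 gives 45.8 − 2.5×1.7 = 41.55 → no gain ✓.
Good (own payoff 45.8 − 4.2×1.7 = 38.66): to r=0 gives 22.8 → no gain ✓; to r=7.8 gives 68.8 − 4.2×7.8 = 36.04 → no gain ✓.
Mediocre (own payoff 22.8): to r=1.7 gives 45.8 − 8.5×1.7 = 31.35 → profitable ✗; to r=7.8 gives 68.8 − 8.5×7.8 = 2.5 → no gain ✓.
5 of the 6 constraints hold; not an equilibrium.

5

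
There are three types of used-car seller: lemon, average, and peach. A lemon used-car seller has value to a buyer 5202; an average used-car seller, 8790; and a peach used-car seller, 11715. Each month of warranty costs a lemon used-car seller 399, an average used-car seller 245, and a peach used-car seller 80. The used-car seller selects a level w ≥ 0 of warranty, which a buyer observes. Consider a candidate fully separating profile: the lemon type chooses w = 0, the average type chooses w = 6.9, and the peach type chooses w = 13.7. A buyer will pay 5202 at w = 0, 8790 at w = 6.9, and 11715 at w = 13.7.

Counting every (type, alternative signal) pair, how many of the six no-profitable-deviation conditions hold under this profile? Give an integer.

Lemon (own payoff 5202): to w=6.9 gives 8790 − 399×6.9 = 6036.9 → profitable ✗; to w=13.7 gives 11715 − 399×13.7 = 6248.7 → profitable ✗.
Average (own payoff 8790 − 245×6.9 = 7099.5): to w=0 gives 5202 → no gain ✓; to w=13.7 gives 11715 − 245×13.7 = 8358.5 → profitable ✗.
Peach (own payoff 11715 − 80×13.7 = 10619): to w=0 gives 5202 → no gain ✓; to w=6.9 gives 8790 − 80×6.9 = 8238 → no gain ✓.
3 of the 6 constraints hold; not an equilibrium.

3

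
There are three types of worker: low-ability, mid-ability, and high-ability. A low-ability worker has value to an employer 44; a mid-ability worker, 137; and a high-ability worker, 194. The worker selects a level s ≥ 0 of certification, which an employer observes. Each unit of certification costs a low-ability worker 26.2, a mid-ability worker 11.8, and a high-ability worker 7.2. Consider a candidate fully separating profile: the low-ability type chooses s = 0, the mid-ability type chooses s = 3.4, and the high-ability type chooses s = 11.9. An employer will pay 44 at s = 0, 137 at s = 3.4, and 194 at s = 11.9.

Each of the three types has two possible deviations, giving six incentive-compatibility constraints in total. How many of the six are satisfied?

4

Mid-ability (own payoff 137 − 11.8×3.4 = 96.88): to s=0 gives 44 → no gain ✓; to s=11.9 gives 194 − 11.8×11.9 = 53.58 → no gain ✓.
High-ability (own payoff 194 − 7.2×11.9 = 108.32): to s=0 gives 44 → no gain ✓; to s=3.4 gives 137 − 7.2×3.4 = 112.52 → profitable ✗.
Low-ability (own payoff 44): to s=3.4 gives 137 − 26.2×3.4 = 47.92 → profitable ✗; to s=11.9 gives 194 − 26.2×11.9 = -117.78 → no gain ✓.
4 of the 6 constraints hold; not an equilibrium.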